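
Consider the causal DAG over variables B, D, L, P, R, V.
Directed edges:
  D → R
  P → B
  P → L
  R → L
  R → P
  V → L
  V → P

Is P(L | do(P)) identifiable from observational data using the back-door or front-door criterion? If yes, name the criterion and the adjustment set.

P(L|do(P)): backdoor, adjust for {R, V}.

desc(P)\{P}={B,L}; candidates ⊆ {D,R,V}.
size 0: {}; under {} P still reaches {D,L,R,V} ∋ L.
size 1: {D}, {R}, {V}; under {D} P still reaches {L,R,V} ∋ L.
{R,V}: P⊥L given {R,V} in G with P→· removed — back-door holds.
P(L|do(P)) = Σ_{R,V} P(L|P,R,V)·P(R,V).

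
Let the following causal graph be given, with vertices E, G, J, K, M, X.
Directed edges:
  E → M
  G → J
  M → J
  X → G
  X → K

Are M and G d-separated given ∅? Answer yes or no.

Bayes-Ball from M | ∅ reaches {E,J}.
G ∉ reach(M|∅) ⇒ M ⊥ G | ∅.

Yes — M ⊥ G | ∅.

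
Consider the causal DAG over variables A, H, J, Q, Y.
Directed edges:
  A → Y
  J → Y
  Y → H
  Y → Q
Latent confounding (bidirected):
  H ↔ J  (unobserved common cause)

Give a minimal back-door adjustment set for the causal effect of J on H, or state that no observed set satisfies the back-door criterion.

J→H: no observed back-door set.

desc(J)\{J}={H,Q,Y}; candidates ⊆ {A}.
J↔H: latent back-door arc(s) into J.
size 0: {}; under {} J still reaches {H} ∋ H.
size 1: {A}; under {A} J still reaches {H} ∋ H.
J↔H cannot be blocked by any observed set — no back-door set.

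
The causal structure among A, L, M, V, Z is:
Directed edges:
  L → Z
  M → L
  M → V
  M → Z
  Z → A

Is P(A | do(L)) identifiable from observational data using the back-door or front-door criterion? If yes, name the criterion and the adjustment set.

desc(L)\{L}={A,Z}; candidates ⊆ {M,V}.
size 0: {}; under {} L still reaches {A,M,V,Z} ∋ A.
{M}: L⊥A given {M} in G with L→· removed — back-door holds.
P(A|do(L)) = Σ_{M} P(A|L,M)·P(M).

P(A|do(L)): backdoor, adjust for {M}.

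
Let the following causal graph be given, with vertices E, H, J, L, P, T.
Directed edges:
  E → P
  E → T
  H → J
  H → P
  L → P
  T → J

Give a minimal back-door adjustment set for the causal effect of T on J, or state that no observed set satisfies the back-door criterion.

desc(T)\{T}={J}; candidates ⊆ {E,H,L,P}.
∅: T⊥J given ∅ in G with T→· removed — back-door holds.

T→J: minimal back-door set ∅.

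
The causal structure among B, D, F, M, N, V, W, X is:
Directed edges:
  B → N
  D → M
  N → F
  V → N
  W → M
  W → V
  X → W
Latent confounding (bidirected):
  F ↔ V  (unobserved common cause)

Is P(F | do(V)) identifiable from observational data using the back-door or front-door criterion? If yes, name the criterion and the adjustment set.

desc(V)\{V}={F,N}; candidates ⊆ {B,D,M,W,X}.
V↔F: latent back-door arc(s) into V.
size 0: {}; under {} V still reaches {F,M,W,X} ∋ F.
size 1: {B}, {D}, {M} …(+2); under {B} V still reaches {F,M,W,X} ∋ F.
size 2: {B,D}, {B,M}, {B,W} …(+7); under {B,D} V still reaches {F,M,W,X} ∋ F.
V↔F cannot be blocked by any observed set — no back-door set.
{N}: (i) intercepts every directed V→F path; (ii) no back-door V→{N}; (iii) {V} blocks every back-door {N}→F. Front-door holds.
P(F|do(V)) = Σ_{N} P(N|V) Σ_{V'} P(F|N,V')P(V').

P(F|do(V)): frontdoor, adjust for {N}.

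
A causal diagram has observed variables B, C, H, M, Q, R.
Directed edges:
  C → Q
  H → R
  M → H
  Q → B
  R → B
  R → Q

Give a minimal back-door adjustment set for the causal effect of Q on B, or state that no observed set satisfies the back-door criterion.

desc(Q)\{Q}={B}; candidates ⊆ {C,H,M,R}.
size 0: {}; under {} Q still reaches {B,C,H,M,R} ∋ B.
{R}: Q⊥B given {R} in G with Q→· removed — back-door holds.

Q→B: minimal back-door set {R}.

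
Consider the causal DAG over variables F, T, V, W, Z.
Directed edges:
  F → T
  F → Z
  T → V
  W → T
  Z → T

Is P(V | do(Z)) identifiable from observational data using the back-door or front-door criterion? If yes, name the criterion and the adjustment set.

desc(Z)\{Z}={T,V}; candidates ⊆ {F,W}.
size 0: {}; under {} Z still reaches {F,T,V} ∋ V.
{F}: Z⊥V given {F} in G with Z→· removed — back-door holds.
P(V|do(Z)) = Σ_{F} P(V|Z,F)·P(F).

P(V|do(Z)): backdoor, adjust for {F}.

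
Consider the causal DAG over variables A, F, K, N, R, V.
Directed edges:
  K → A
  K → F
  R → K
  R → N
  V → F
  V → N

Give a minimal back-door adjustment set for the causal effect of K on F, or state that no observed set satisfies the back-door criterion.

desc(K)\{K}={A,F}; candidates ⊆ {N,R,V}.
∅: K⊥F given ∅ in G with K→· removed — back-door holds.

K→F: minimal back-door set ∅.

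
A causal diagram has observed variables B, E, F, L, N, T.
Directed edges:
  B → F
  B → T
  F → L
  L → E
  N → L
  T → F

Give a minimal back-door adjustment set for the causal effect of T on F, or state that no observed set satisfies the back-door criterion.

desc(T)\{T}={E,F,L}; candidates ⊆ {B,N}.
size 0: {}; under {} T still reaches {B,E,F,L} ∋ F.
{B}: T⊥F given {B} in G with T→· removed — back-door holds.

T→F: minimal back-door set {B}.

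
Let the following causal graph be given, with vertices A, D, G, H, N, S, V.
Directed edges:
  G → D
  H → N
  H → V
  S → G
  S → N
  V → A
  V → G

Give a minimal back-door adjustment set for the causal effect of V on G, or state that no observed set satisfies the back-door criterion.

desc(V)\{V}={A,D,G}; candidates ⊆ {H,N,S}.
∅: V⊥G given ∅ in G with V→· removed — back-door holds.

V→G: minimal back-door set ∅.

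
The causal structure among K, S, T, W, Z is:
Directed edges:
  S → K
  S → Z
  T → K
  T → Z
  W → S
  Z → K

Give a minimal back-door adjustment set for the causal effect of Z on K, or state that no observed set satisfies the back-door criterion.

desc(Z)\{Z}={K}; candidates ⊆ {S,T,W}.
size 0: {}; under {} Z still reaches {K,S,T,W} ∋ K.
size 1: {S}, {T}, {W}; under {S} Z still reaches {K,T} ∋ K.
{S,T}: Z⊥K given {S,T} in G with Z→· removed — back-door holds.

Z→K: minimal back-door set {S, T}.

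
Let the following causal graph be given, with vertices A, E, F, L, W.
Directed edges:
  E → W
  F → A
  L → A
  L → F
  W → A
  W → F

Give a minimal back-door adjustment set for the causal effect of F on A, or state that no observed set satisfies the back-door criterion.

F→A: minimal back-door set {L, W}.

desc(F)\{F}={A}; candidates ⊆ {E,L,W}.
size 0: {}; under {} F still reaches {A,E,L,W} ∋ A.
size 1: {E}, {L}, {W}; under {E} F still reaches {A,L,W} ∋ A.
{L,W}: F⊥A given {L,W} in G with F→· removed — back-door holds.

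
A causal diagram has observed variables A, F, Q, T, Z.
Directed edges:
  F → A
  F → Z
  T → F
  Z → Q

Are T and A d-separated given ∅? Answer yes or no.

Bayes-Ball from T | ∅ reaches {A,F,Q,Z}.
A ∈ reach(T|∅) ⇒ T ⊥̸ A | ∅.

No — T and A are d-connected given ∅.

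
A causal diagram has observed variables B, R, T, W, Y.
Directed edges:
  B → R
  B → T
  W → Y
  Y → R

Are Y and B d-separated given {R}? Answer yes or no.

No — Y and B are d-connected given {R}.

Bayes-Ball from Y | {R} reaches {B,T,W}.
B ∈ reach(Y|{R}) ⇒ Y ⊥̸ B | {R}.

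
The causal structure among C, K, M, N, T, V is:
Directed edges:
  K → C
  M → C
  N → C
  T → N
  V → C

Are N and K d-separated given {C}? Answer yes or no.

Bayes-Ball from N | {C} reaches {K,M,T,V}.
K ∈ reach(N|{C}) ⇒ N ⊥̸ K | {C}.

No — N and K are d-connected given {C}.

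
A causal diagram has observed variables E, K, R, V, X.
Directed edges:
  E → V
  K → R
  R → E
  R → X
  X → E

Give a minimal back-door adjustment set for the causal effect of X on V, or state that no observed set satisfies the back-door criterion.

X→V: minimal back-door set {R}.

desc(X)\{X}={E,V}; candidates ⊆ {K,R}.
size 0: {}; under {} X still reaches {E,K,R,V} ∋ V.
{R}: X⊥V given {R} in G with X→· removed — back-door holds.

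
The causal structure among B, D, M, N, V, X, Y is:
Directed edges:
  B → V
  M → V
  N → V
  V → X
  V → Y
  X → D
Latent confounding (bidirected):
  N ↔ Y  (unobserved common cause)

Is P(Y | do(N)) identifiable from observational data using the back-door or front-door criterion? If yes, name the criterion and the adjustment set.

desc(N)\{N}={D,V,X,Y}; candidates ⊆ {B,M}.
N↔Y: latent back-door arc(s) into N.
size 0: {}; under {} N still reaches {Y} ∋ Y.
size 1: {B}, {M}; under {B} N still reaches {Y} ∋ Y.
size 2: {B,M}; under {B,M} N still reaches {Y} ∋ Y.
N↔Y cannot be blocked by any observed set — no back-door set.
{V}: (i) intercepts every directed N→Y path; (ii) no back-door N→{V}; (iii) {N} blocks every back-door {V}→Y. Front-door holds.
P(Y|do(N)) = Σ_{V} P(V|N) Σ_{N'} P(Y|V,N')P(N').

P(Y|do(N)): frontdoor, adjust for {V}.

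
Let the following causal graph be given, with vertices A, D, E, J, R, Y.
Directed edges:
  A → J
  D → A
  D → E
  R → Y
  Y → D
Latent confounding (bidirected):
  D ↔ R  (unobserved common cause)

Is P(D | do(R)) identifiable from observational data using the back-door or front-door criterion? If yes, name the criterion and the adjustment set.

desc(R)\{R}={A,D,E,J,Y}; candidates ⊆ {—}.
R↔D: latent back-door arc(s) into R.
size 0: {}; under {} R still reaches {A,D,E,J} ∋ D.
R↔D cannot be blocked by any observed set — no back-door set.
{Y}: (i) intercepts every directed R→D path; (ii) no back-door R→{Y}; (iii) {R} blocks every back-door {Y}→D. Front-door holds.
P(D|do(R)) = Σ_{Y} P(Y|R) Σ_{R'} P(D|Y,R')P(R').

P(D|do(R)): frontdoor, adjust for {Y}.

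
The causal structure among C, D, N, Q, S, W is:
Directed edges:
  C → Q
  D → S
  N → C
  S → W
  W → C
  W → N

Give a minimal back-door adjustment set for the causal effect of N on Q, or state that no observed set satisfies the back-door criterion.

N→Q: minimal back-door set {W}.

desc(N)\{N}={C,Q}; candidates ⊆ {D,S,W}.
size 0: {}; under {} N still reaches {C,D,Q,S,W} ∋ Q.
{W}: N⊥Q given {W} in G with N→· removed — back-door holds.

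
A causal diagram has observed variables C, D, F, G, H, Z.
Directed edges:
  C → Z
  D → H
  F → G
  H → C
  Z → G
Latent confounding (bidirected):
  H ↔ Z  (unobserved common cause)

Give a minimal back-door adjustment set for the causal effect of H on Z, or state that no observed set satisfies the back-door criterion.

desc(H)\{H}={C,G,Z}; candidates ⊆ {D,F}.
H↔Z: latent back-door arc(s) into H.
size 0: {}; under {} H still reaches {D,G,Z} ∋ Z.
size 1: {D}, {F}; under {D} H still reaches {G,Z} ∋ Z.
size 2: {D,F}; under {D,F} H still reaches {G,Z} ∋ Z.
H↔Z cannot be blocked by any observed set — no back-door set.

H→Z: no observed back-door set.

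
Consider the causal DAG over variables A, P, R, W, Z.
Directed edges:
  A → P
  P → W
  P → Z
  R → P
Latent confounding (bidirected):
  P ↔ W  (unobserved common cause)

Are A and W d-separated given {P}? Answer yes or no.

Bayes-Ball from A | {P} reaches {R,W}.
W ∈ reach(A|{P}) ⇒ A ⊥̸ W | {P}.

No — A and W are d-connected given {P}.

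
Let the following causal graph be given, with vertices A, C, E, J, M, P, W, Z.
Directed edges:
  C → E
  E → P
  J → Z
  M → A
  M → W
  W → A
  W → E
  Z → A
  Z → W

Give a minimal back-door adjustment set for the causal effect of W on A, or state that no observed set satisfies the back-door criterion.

desc(W)\{W}={A,E,P}; candidates ⊆ {C,J,M,Z}.
size 0: {}; under {} W still reaches {A,J,M,Z} ∋ A.
size 1: {C}, {J}, {M} …(+1); under {C} W still reaches {A,J,M,Z} ∋ A.
{M,Z}: W⊥A given {M,Z} in G with W→· removed — back-door holds.

W→A: minimal back-door set {M, Z}.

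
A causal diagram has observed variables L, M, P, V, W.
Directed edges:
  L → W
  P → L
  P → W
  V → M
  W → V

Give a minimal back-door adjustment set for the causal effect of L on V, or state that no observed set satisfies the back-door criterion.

L→V: minimal back-door set {P}.

desc(L)\{L}={M,V,W}; candidates ⊆ {P}.
size 0: {}; under {} L still reaches {M,P,V,W} ∋ V.
{P}: L⊥V given {P} in G with L→· removed — back-door holds.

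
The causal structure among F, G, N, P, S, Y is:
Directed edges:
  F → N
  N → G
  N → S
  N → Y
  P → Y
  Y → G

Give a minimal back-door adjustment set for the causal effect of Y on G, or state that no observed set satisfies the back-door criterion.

Y→G: minimal back-door set {N}.

desc(Y)\{Y}={G}; candidates ⊆ {F,N,P,S}.
size 0: {}; under {} Y still reaches {F,G,N,P,S} ∋ G.
{N}: Y⊥G given {N} in G with Y→· removed — back-door holds.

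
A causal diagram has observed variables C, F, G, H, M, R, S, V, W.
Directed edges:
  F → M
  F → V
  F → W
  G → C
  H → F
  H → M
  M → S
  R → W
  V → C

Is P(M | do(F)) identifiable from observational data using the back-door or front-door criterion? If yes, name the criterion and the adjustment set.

desc(F)\{F}={C,M,S,V,W}; candidates ⊆ {G,H,R}.
size 0: {}; under {} F still reaches {H,M,S} ∋ M.
{H}: F⊥M given {H} in G with F→· removed — back-door holds.
P(M|do(F)) = Σ_{H} P(M|F,H)·P(H).

P(M|do(F)): backdoor, adjust for {H}.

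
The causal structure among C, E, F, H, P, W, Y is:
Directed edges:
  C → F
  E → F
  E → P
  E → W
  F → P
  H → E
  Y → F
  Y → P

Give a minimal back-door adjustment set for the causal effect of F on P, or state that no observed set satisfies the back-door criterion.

F→P: minimal back-door set {E, Y}.

desc(F)\{F}={P}; candidates ⊆ {C,E,H,W,Y}.
size 0: {}; under {} F still reaches {C,E,H,P,W,Y} ∋ P.
size 1: {C}, {E}, {H} …(+2); under {C} F still reaches {E,H,P,W,Y} ∋ P.
{E,Y}: F⊥P given {E,Y} in G with F→· removed — back-door holds.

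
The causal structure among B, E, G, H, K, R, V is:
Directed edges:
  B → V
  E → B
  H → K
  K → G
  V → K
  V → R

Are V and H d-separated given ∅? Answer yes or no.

Bayes-Ball from V | ∅ reaches {B,E,G,K,R}.
H ∉ reach(V|∅) ⇒ V ⊥ H | ∅.

Yes — V ⊥ H | ∅.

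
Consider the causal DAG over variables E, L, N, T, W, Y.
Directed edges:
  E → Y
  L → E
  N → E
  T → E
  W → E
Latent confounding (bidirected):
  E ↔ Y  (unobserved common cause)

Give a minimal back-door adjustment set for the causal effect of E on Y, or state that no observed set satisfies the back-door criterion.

E→Y: no observed back-door set.

desc(E)\{E}={Y}; candidates ⊆ {L,N,T,W}.
E↔Y: latent back-door arc(s) into E.
size 0: {}; under {} E still reaches {L,N,T,W,Y} ∋ Y.
size 1: {L}, {N}, {T} …(+1); under {L} E still reaches {N,T,W,Y} ∋ Y.
size 2: {L,N}, {L,T}, {L,W} …(+3); under {L,N} E still reaches {T,W,Y} ∋ Y.
E↔Y cannot be blocked by any observed set — no back-door set.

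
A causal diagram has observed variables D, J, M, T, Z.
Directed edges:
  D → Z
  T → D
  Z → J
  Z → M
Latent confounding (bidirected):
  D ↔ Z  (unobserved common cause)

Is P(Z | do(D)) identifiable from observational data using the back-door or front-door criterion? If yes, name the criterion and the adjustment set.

desc(D)\{D}={J,M,Z}; candidates ⊆ {T}.
D↔Z: latent back-door arc(s) into D.
size 0: {}; under {} D still reaches {J,M,T,Z} ∋ Z.
size 1: {T}; under {T} D still reaches {J,M,Z} ∋ Z.
D↔Z cannot be blocked by any observed set — no back-door set.
No mediator lies on a directed D→…→Z path.
Neither criterion identifies P(Z|do(D)) in this graph.

P(Z|do(D)): not identifiable (no BD/FD set).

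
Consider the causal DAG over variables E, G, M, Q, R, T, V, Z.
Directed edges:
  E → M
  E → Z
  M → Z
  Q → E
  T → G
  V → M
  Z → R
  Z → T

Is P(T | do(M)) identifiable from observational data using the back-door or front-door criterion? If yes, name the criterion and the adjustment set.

P(T|do(M)): backdoor, adjust for {E}.

desc(M)\{M}={G,R,T,Z}; candidates ⊆ {E,Q,V}.
size 0: {}; under {} M still reaches {E,G,Q,R,T,V,Z} ∋ T.
{E}: M⊥T given {E} in G with M→· removed — back-door holds.
P(T|do(M)) = Σ_{E} P(T|M,E)·P(E).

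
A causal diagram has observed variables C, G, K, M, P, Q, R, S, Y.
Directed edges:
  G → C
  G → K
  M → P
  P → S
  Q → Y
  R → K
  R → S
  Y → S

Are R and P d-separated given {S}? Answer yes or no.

No — R and P are d-connected given {S}.

Bayes-Ball from R | {S} reaches {K,M,P,Q,Y}.
P ∈ reach(R|{S}) ⇒ R ⊥̸ P | {S}.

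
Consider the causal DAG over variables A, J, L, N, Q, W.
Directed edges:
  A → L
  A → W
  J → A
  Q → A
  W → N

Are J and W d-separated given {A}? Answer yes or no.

Bayes-Ball from J | {A} reaches {Q}.
W ∉ reach(J|{A}) ⇒ J ⊥ W | {A}.

Yes — J ⊥ W | {A}.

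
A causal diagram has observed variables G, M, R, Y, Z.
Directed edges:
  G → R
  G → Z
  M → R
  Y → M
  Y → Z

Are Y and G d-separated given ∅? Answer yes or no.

Bayes-Ball from Y | ∅ reaches {M,R,Z}.
G ∉ reach(Y|∅) ⇒ Y ⊥ G | ∅.

Yes — Y ⊥ G | ∅.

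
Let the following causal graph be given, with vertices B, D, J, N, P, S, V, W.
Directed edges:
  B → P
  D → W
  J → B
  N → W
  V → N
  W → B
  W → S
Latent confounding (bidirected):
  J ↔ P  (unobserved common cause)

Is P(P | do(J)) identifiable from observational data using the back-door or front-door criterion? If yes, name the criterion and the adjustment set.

P(P|do(J)): frontdoor, adjust for {B}.

desc(J)\{J}={B,P}; candidates ⊆ {D,N,S,V,W}.
J↔P: latent back-door arc(s) into J.
size 0: {}; under {} J still reaches {P} ∋ P.
size 1: {D}, {N}, {S} …(+2); under {D} J still reaches {P} ∋ P.
size 2: {D,N}, {D,S}, {D,V} …(+7); under {D,N} J still reaches {P} ∋ P.
J↔P cannot be blocked by any observed set — no back-door set.
{B}: (i) intercepts every directed J→P path; (ii) no back-door J→{B}; (iii) {J} blocks every back-door {B}→P. Front-door holds.
P(P|do(J)) = Σ_{B} P(B|J) Σ_{J'} P(P|B,J')P(J').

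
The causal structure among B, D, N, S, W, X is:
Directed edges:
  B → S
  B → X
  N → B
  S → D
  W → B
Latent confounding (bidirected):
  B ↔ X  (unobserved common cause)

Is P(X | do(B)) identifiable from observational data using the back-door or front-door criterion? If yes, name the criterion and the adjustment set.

P(X|do(B)): not identifiable (no BD/FD set).

desc(B)\{B}={D,S,X}; candidates ⊆ {N,W}.
B↔X: latent back-door arc(s) into B.
size 0: {}; under {} B still reaches {N,W,X} ∋ X.
size 1: {N}, {W}; under {N} B still reaches {W,X} ∋ X.
size 2: {N,W}; under {N,W} B still reaches {X} ∋ X.
B↔X cannot be blocked by any observed set — no back-door set.
No mediator lies on a directed B→…→X path.
Neither criterion identifies P(X|do(B)) in this graph.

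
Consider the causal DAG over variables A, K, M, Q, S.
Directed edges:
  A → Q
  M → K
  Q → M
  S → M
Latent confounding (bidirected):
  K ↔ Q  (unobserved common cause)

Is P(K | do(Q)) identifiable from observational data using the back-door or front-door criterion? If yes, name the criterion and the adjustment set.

P(K|do(Q)): frontdoor, adjust for {M}.

desc(Q)\{Q}={K,M}; candidates ⊆ {A,S}.
Q↔K: latent back-door arc(s) into Q.
size 0: {}; under {} Q still reaches {A,K} ∋ K.
size 1: {A}, {S}; under {A} Q still reaches {K} ∋ K.
size 2: {A,S}; under {A,S} Q still reaches {K} ∋ K.
Q↔K cannot be blocked by any observed set — no back-door set.
{M}: (i) intercepts every directed Q→K path; (ii) no back-door Q→{M}; (iii) {Q} blocks every back-door {M}→K. Front-door holds.
P(K|do(Q)) = Σ_{M} P(M|Q) Σ_{Q'} P(K|M,Q')P(Q').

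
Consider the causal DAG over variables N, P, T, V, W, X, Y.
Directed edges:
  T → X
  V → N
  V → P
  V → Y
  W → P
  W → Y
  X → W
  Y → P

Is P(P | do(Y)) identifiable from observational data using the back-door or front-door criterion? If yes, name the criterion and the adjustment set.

desc(Y)\{Y}={P}; candidates ⊆ {N,T,V,W,X}.
size 0: {}; under {} Y still reaches {N,P,T,V,W,X} ∋ P.
size 1: {N}, {T}, {V} …(+2); under {N} Y still reaches {P,T,V,W,X} ∋ P.
{V,W}: Y⊥P given {V,W} in G with Y→· removed — back-door holds.
P(P|do(Y)) = Σ_{V,W} P(P|Y,V,W)·P(V,W).

P(P|do(Y)): backdoor, adjust for {V, W}.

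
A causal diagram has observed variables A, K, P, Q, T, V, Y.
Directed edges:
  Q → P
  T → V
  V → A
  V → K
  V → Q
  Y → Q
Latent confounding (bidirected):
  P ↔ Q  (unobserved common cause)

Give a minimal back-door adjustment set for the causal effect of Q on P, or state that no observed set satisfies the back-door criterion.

desc(Q)\{Q}={P}; candidates ⊆ {A,K,T,V,Y}.
Q↔P: latent back-door arc(s) into Q.
size 0: {}; under {} Q still reaches {A,K,P,T,V,Y} ∋ P.
size 1: {A}, {K}, {T} …(+2); under {A} Q still reaches {K,P,T,V,Y} ∋ P.
size 2: {A,K}, {A,T}, {A,V} …(+7); under {A,K} Q still reaches {P,T,V,Y} ∋ P.
Q↔P cannot be blocked by any observed set — no back-door set.

Q→P: no observed back-door set.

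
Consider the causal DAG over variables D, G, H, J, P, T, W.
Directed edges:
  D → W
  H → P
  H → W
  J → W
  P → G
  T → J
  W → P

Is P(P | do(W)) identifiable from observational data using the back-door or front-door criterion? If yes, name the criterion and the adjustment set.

desc(W)\{W}={G,P}; candidates ⊆ {D,H,J,T}.
size 0: {}; under {} W still reaches {D,G,H,J,P,T} ∋ P.
{H}: W⊥P given {H} in G with W→· removed — back-door holds.
P(P|do(W)) = Σ_{H} P(P|W,H)·P(H).

P(P|do(W)): backdoor, adjust for {H}.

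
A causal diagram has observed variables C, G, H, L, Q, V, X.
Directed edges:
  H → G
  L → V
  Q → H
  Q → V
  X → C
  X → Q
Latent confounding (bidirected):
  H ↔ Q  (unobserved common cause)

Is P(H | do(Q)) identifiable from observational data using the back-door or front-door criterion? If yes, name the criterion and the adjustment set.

desc(Q)\{Q}={G,H,V}; candidates ⊆ {C,L,X}.
Q↔H: latent back-door arc(s) into Q.
size 0: {}; under {} Q still reaches {C,G,H,X} ∋ H.
size 1: {C}, {L}, {X}; under {C} Q still reaches {G,H,X} ∋ H.
size 2: {C,L}, {C,X}, {L,X}; under {C,L} Q still reaches {G,H,X} ∋ H.
Q↔H cannot be blocked by any observed set — no back-door set.
No mediator lies on a directed Q→…→H path.
Neither criterion identifies P(H|do(Q)) in this graph.

P(H|do(Q)): not identifiable (no BD/FD set).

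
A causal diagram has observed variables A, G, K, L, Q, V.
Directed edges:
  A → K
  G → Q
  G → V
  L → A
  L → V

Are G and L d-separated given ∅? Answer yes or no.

Yes — G ⊥ L | ∅.

Bayes-Ball from G | ∅ reaches {Q,V}.
L ∉ reach(G|∅) ⇒ G ⊥ L | ∅.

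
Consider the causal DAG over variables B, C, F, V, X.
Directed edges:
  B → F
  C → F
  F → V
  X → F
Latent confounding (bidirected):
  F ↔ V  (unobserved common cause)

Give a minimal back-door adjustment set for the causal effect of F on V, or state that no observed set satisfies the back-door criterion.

F→V: no observed back-door set.

desc(F)\{F}={V}; candidates ⊆ {B,C,X}.
F↔V: latent back-door arc(s) into F.
size 0: {}; under {} F still reaches {B,C,V,X} ∋ V.
size 1: {B}, {C}, {X}; under {B} F still reaches {C,V,X} ∋ V.
size 2: {B,C}, {B,X}, {C,X}; under {B,C} F still reaches {V,X} ∋ V.
F↔V cannot be blocked by any observed set — no back-door set.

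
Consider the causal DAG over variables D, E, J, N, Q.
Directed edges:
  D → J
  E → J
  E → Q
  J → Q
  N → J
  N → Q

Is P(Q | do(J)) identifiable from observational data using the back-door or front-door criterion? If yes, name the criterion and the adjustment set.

P(Q|do(J)): backdoor, adjust for {E, N}.

desc(J)\{J}={Q}; candidates ⊆ {D,E,N}.
size 0: {}; under {} J still reaches {D,E,N,Q} ∋ Q.
size 1: {D}, {E}, {N}; under {D} J still reaches {E,N,Q} ∋ Q.
{E,N}: J⊥Q given {E,N} in G with J→· removed — back-door holds.
P(Q|do(J)) = Σ_{E,N} P(Q|J,E,N)·P(E,N).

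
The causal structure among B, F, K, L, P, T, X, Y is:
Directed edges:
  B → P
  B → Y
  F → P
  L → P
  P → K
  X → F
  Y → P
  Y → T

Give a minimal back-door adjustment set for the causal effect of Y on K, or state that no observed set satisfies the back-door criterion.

Y→K: minimal back-door set {B}.

desc(Y)\{Y}={K,P,T}; candidates ⊆ {B,F,L,X}.
size 0: {}; under {} Y still reaches {B,K,P} ∋ K.
{B}: Y⊥K given {B} in G with Y→· removed — back-door holds.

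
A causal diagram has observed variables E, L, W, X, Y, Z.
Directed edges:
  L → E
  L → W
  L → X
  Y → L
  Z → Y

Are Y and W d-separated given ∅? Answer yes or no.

Bayes-Ball from Y | ∅ reaches {E,L,W,X,Z}.
W ∈ reach(Y|∅) ⇒ Y ⊥̸ W | ∅.

No — Y and W are d-connected given ∅.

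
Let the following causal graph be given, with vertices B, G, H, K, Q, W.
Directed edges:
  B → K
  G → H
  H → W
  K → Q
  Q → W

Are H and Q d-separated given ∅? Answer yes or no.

Bayes-Ball from H | ∅ reaches {G,W}.
Q ∉ reach(H|∅) ⇒ H ⊥ Q | ∅.

Yes — H ⊥ Q | ∅.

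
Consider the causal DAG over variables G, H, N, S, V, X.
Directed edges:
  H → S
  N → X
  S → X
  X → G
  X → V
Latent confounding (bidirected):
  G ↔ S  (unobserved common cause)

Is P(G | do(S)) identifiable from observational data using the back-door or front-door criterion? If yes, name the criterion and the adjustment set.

P(G|do(S)): frontdoor, adjust for {X}.

desc(S)\{S}={G,V,X}; candidates ⊆ {H,N}.
S↔G: latent back-door arc(s) into S.
size 0: {}; under {} S still reaches {G,H} ∋ G.
size 1: {H}, {N}; under {H} S still reaches {G} ∋ G.
size 2: {H,N}; under {H,N} S still reaches {G} ∋ G.
S↔G cannot be blocked by any observed set — no back-door set.
{X}: (i) intercepts every directed S→G path; (ii) no back-door S→{X}; (iii) {S} blocks every back-door {X}→G. Front-door holds.
P(G|do(S)) = Σ_{X} P(X|S) Σ_{S'} P(G|X,S')P(S').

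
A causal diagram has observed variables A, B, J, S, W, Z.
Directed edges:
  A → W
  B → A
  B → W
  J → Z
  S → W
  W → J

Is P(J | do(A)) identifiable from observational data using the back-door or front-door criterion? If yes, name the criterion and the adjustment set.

desc(A)\{A}={J,W,Z}; candidates ⊆ {B,S}.
size 0: {}; under {} A still reaches {B,J,W,Z} ∋ J.
{B}: A⊥J given {B} in G with A→· removed — back-door holds.
P(J|do(A)) = Σ_{B} P(J|A,B)·P(B).

P(J|do(A)): backdoor, adjust for {B}.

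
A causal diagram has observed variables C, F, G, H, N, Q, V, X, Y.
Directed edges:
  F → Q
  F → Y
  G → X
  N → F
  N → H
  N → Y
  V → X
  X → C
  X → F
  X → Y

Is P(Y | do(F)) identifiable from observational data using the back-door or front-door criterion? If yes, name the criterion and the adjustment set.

P(Y|do(F)): backdoor, adjust for {N, X}.

desc(F)\{F}={Q,Y}; candidates ⊆ {C,G,H,N,V,X}.
size 0: {}; under {} F still reaches {C,G,H,N,V,X,Y} ∋ Y.
size 1: {C}, {G}, {H} …(+3); under {C} F still reaches {G,H,N,V,X,Y} ∋ Y.
{N,X}: F⊥Y given {N,X} in G with F→· removed — back-door holds.
P(Y|do(F)) = Σ_{N,X} P(Y|F,N,X)·P(N,X).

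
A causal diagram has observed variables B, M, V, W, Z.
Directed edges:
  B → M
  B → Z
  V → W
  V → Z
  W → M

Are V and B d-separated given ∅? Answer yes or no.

Bayes-Ball from V | ∅ reaches {M,W,Z}.
B ∉ reach(V|∅) ⇒ V ⊥ B | ∅.

Yes — V ⊥ B | ∅.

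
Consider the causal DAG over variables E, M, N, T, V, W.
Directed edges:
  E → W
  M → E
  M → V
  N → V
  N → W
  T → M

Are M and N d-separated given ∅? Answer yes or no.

Bayes-Ball from M | ∅ reaches {E,T,V,W}.
N ∉ reach(M|∅) ⇒ M ⊥ N | ∅.

Yes — M ⊥ N | ∅.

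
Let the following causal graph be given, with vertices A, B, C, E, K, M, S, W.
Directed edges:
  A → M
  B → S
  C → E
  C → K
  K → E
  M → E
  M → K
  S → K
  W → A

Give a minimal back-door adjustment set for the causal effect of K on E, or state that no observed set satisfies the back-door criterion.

K→E: minimal back-door set {C, M}.

desc(K)\{K}={E}; candidates ⊆ {A,B,C,M,S,W}.
size 0: {}; under {} K still reaches {A,B,C,E,M,S,W} ∋ E.
size 1: {A}, {B}, {C} …(+3); under {A} K still reaches {B,C,E,M,S} ∋ E.
{C,M}: K⊥E given {C,M} in G with K→· removed — back-door holds.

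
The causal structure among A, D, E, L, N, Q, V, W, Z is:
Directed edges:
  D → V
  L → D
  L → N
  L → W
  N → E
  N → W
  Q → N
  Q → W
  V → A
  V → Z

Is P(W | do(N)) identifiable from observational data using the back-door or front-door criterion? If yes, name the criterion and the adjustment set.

P(W|do(N)): backdoor, adjust for {L, Q}.

desc(N)\{N}={E,W}; candidates ⊆ {A,D,L,Q,V,Z}.
size 0: {}; under {} N still reaches {A,D,L,Q,V,W,Z} ∋ W.
size 1: {A}, {D}, {L} …(+3); under {A} N still reaches {D,L,Q,V,W,Z} ∋ W.
{L,Q}: N⊥W given {L,Q} in G with N→· removed — back-door holds.
P(W|do(N)) = Σ_{L,Q} P(W|N,L,Q)·P(L,Q).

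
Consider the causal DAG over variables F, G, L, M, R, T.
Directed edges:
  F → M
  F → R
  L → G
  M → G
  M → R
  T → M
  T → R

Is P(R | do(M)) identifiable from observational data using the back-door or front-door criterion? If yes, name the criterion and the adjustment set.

P(R|do(M)): backdoor, adjust for {F, T}.

desc(M)\{M}={G,R}; candidates ⊆ {F,L,T}.
size 0: {}; under {} M still reaches {F,R,T} ∋ R.
size 1: {F}, {L}, {T}; under {F} M still reaches {R,T} ∋ R.
{F,T}: M⊥R given {F,T} in G with M→· removed — back-door holds.
P(R|do(M)) = Σ_{F,T} P(R|M,F,T)·P(F,T).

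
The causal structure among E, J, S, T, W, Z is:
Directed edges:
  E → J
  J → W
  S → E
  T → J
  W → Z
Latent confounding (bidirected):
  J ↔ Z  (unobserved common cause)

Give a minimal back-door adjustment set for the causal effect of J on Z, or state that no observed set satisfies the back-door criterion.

J→Z: no observed back-door set.

desc(J)\{J}={W,Z}; candidates ⊆ {E,S,T}.
J↔Z: latent back-door arc(s) into J.
size 0: {}; under {} J still reaches {E,S,T,Z} ∋ Z.
size 1: {E}, {S}, {T}; under {E} J still reaches {T,Z} ∋ Z.
size 2: {E,S}, {E,T}, {S,T}; under {E,S} J still reaches {T,Z} ∋ Z.
J↔Z cannot be blocked by any observed set — no back-door set.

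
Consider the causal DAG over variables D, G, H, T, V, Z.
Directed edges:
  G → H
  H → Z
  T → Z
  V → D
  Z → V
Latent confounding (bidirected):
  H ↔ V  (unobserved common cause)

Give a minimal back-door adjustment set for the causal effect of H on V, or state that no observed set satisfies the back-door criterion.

desc(H)\{H}={D,V,Z}; candidates ⊆ {G,T}.
H↔V: latent back-door arc(s) into H.
size 0: {}; under {} H still reaches {D,G,V} ∋ V.
size 1: {G}, {T}; under {G} H still reaches {D,V} ∋ V.
size 2: {G,T}; under {G,T} H still reaches {D,V} ∋ V.
H↔V cannot be blocked by any observed set — no back-door set.

H→V: no observed back-door set.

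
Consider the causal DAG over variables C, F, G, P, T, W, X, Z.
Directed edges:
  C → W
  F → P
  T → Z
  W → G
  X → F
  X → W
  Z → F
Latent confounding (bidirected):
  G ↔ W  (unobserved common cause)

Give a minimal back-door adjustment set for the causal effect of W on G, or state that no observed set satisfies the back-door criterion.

desc(W)\{W}={G}; candidates ⊆ {C,F,P,T,X,Z}.
W↔G: latent back-door arc(s) into W.
size 0: {}; under {} W still reaches {C,F,G,P,X} ∋ G.
size 1: {C}, {F}, {P} …(+3); under {C} W still reaches {F,G,P,X} ∋ G.
size 2: {C,F}, {C,P}, {C,T} …(+12); under {C,F} W still reaches {G,T,X,Z} ∋ G.
W↔G cannot be blocked by any observed set — no back-door set.

W→G: no observed back-door set.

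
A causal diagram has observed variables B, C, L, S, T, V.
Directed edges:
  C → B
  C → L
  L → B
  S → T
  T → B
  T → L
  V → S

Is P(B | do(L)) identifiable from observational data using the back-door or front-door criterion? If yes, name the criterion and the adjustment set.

P(B|do(L)): backdoor, adjust for {C, T}.

desc(L)\{L}={B}; candidates ⊆ {C,S,T,V}.
size 0: {}; under {} L still reaches {B,C,S,T,V} ∋ B.
size 1: {C}, {S}, {T} …(+1); under {C} L still reaches {B,S,T,V} ∋ B.
{C,T}: L⊥B given {C,T} in G with L→· removed — back-door holds.
P(B|do(L)) = Σ_{C,T} P(B|L,C,T)·P(C,T).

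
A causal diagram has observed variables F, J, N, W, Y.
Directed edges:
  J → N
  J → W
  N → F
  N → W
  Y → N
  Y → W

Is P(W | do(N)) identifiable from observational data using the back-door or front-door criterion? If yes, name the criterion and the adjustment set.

desc(N)\{N}={F,W}; candidates ⊆ {J,Y}.
size 0: {}; under {} N still reaches {J,W,Y} ∋ W.
size 1: {J}, {Y}; under {J} N still reaches {W,Y} ∋ W.
{J,Y}: N⊥W given {J,Y} in G with N→· removed — back-door holds.
P(W|do(N)) = Σ_{J,Y} P(W|N,J,Y)·P(J,Y).

P(W|do(N)): backdoor, adjust for {J, Y}.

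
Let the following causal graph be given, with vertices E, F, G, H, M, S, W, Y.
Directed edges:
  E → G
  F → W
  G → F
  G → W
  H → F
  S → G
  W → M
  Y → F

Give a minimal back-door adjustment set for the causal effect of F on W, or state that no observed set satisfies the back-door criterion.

F→W: minimal back-door set {G}.

desc(F)\{F}={M,W}; candidates ⊆ {E,G,H,S,Y}.
size 0: {}; under {} F still reaches {E,G,H,M,S,W,Y} ∋ W.
{G}: F⊥W given {G} in G with F→· removed — back-door holds.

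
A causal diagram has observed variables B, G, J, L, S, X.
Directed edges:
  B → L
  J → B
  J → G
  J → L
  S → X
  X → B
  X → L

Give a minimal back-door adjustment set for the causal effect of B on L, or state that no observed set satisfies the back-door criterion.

B→L: minimal back-door set {J, X}.

desc(B)\{B}={L}; candidates ⊆ {G,J,S,X}.
size 0: {}; under {} B still reaches {G,J,L,S,X} ∋ L.
size 1: {G}, {J}, {S} …(+1); under {G} B still reaches {J,L,S,X} ∋ L.
{J,X}: B⊥L given {J,X} in G with B→· removed — back-door holds.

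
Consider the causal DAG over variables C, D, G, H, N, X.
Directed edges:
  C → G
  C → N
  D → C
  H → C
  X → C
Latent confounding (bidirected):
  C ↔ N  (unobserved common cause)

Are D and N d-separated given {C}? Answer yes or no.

No — D and N are d-connected given {C}.

Bayes-Ball from D | {C} reaches {H,N,X}.
N ∈ reach(D|{C}) ⇒ D ⊥̸ N | {C}.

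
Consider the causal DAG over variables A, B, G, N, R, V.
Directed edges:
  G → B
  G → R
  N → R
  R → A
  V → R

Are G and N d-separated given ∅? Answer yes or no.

Yes — G ⊥ N | ∅.

Bayes-Ball from G | ∅ reaches {A,B,R}.
N ∉ reach(G|∅) ⇒ G ⊥ N | ∅.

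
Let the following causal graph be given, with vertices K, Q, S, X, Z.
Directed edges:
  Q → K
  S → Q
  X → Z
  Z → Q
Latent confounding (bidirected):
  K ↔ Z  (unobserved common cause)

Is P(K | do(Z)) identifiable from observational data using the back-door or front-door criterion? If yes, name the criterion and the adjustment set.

desc(Z)\{Z}={K,Q}; candidates ⊆ {S,X}.
Z↔K: latent back-door arc(s) into Z.
size 0: {}; under {} Z still reaches {K,X} ∋ K.
size 1: {S}, {X}; under {S} Z still reaches {K,X} ∋ K.
size 2: {S,X}; under {S,X} Z still reaches {K} ∋ K.
Z↔K cannot be blocked by any observed set — no back-door set.
{Q}: (i) intercepts every directed Z→K path; (ii) no back-door Z→{Q}; (iii) {Z} blocks every back-door {Q}→K. Front-door holds.
P(K|do(Z)) = Σ_{Q} P(Q|Z) Σ_{Z'} P(K|Q,Z')P(Z').

P(K|do(Z)): frontdoor, adjust for {Q}.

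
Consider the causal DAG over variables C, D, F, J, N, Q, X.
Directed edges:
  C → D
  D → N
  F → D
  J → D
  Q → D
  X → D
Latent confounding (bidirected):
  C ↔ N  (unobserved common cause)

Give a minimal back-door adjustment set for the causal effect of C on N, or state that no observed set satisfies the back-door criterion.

desc(C)\{C}={D,N}; candidates ⊆ {F,J,Q,X}.
C↔N: latent back-door arc(s) into C.
size 0: {}; under {} C still reaches {N} ∋ N.
size 1: {F}, {J}, {Q} …(+1); under {F} C still reaches {N} ∋ N.
size 2: {F,J}, {F,Q}, {F,X} …(+3); under {F,J} C still reaches {N} ∋ N.
C↔N cannot be blocked by any observed set — no back-door set.

C→N: no observed back-door set.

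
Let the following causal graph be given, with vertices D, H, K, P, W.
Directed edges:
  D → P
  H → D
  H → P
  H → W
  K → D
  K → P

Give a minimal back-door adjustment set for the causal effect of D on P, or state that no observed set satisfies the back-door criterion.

desc(D)\{D}={P}; candidates ⊆ {H,K,W}.
size 0: {}; under {} D still reaches {H,K,P,W} ∋ P.
size 1: {H}, {K}, {W}; under {H} D still reaches {K,P} ∋ P.
{H,K}: D⊥P given {H,K} in G with D→· removed — back-door holds.

D→P: minimal back-door set {H, K}.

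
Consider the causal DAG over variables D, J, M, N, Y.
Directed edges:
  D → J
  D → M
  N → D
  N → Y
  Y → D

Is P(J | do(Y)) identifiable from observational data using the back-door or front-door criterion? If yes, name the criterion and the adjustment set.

P(J|do(Y)): backdoor, adjust for {N}.

desc(Y)\{Y}={D,J,M}; candidates ⊆ {N}.
size 0: {}; under {} Y still reaches {D,J,M,N} ∋ J.
{N}: Y⊥J given {N} in G with Y→· removed — back-door holds.
P(J|do(Y)) = Σ_{N} P(J|Y,N)·P(N).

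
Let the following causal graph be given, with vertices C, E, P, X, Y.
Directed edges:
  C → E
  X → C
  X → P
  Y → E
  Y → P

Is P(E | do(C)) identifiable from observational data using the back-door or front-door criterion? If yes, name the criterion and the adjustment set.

P(E|do(C)): backdoor, adjust for ∅.

desc(C)\{C}={E}; candidates ⊆ {P,X,Y}.
∅: C⊥E given ∅ in G with C→· removed — back-door holds.
P(E|do(C)) = P(E|C) — no adjustment needed.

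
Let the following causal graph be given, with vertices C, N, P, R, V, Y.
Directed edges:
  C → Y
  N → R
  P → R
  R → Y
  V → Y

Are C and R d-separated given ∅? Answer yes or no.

Yes — C ⊥ R | ∅.

Bayes-Ball from C | ∅ reaches {Y}.
R ∉ reach(C|∅) ⇒ C ⊥ R | ∅.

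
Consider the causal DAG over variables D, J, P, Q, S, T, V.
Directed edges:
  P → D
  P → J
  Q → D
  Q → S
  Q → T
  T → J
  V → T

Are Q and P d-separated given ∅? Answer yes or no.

Yes — Q ⊥ P | ∅.

Bayes-Ball from Q | ∅ reaches {D,J,S,T}.
P ∉ reach(Q|∅) ⇒ Q ⊥ P | ∅.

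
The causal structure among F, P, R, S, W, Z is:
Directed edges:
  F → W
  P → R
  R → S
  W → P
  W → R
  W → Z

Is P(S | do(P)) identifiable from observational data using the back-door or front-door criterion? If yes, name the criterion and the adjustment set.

P(S|do(P)): backdoor, adjust for {W}.

desc(P)\{P}={R,S}; candidates ⊆ {F,W,Z}.
size 0: {}; under {} P still reaches {F,R,S,W,Z} ∋ S.
{W}: P⊥S given {W} in G with P→· removed — back-door holds.
P(S|do(P)) = Σ_{W} P(S|P,W)·P(W).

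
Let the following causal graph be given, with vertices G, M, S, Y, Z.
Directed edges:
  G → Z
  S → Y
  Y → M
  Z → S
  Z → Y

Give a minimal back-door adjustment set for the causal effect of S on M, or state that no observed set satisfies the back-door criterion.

desc(S)\{S}={M,Y}; candidates ⊆ {G,Z}.
size 0: {}; under {} S still reaches {G,M,Y,Z} ∋ M.
{Z}: S⊥M given {Z} in G with S→· removed — back-door holds.

S→M: minimal back-door set {Z}.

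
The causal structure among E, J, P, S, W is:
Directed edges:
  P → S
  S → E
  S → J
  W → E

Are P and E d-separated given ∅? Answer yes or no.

Bayes-Ball from P | ∅ reaches {E,J,S}.
E ∈ reach(P|∅) ⇒ P ⊥̸ E | ∅.

No — P and E are d-connected given ∅.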